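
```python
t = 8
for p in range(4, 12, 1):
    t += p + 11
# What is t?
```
Trace:
  t=8
  t=23, p=4
  t=39, p=5
  t=56, p=6
  t=74, p=7
  t=93, p=8
  t=113, p=9
  t=134, p=10
  t=156, p=11

Final answer: 156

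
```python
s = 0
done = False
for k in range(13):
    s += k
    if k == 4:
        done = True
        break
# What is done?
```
Trace:
  s=0
  s=0, done=False
  s=0, done=False, k=0
  s=1, done=False, k=1
  s=3, done=False, k=2
  s=6, done=False, k=3
  s=10, done=True, k=4

Final answer: True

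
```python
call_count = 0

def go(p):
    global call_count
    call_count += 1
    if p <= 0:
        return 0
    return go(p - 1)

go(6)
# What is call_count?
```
Call trace:
go(p=6)
  go(p=5)
    go(p=4)
      go(p=3)
        go(p=2)
          go(p=1)
            go(p=0)
            -> return 0
          -> return 0
        -> return 0
      -> return 0
    -> return 0
  -> return 0
-> return 0

call_count is incremented once per call. go is entered once for each p = 6, 5, 4, 3, 2, 1, 0 (the p <= 0 call returns without recursing), i.e. 6 + 1 calls.
call_count = 7

Final answer: 7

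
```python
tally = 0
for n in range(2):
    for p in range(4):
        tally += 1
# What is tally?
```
Trace:
  tally=0
  tally=1, n=0, p=0
  tally=2, n=0, p=1
  tally=3, n=0, p=2
  tally=4, n=0, p=3
  tally=5, n=1, p=0
  tally=6, n=1, p=1
  tally=7, n=1, p=2
  tally=8, n=1, p=3

Final answer: 8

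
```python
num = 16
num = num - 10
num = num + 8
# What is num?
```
Trace:
  num=16
  num=6
  num=14

Final answer: 14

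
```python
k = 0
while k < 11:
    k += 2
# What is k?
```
Trace:
  k=0
  k=2
  k=4
  k=6
  k=8
  k=10
  k=12

Final answer: 12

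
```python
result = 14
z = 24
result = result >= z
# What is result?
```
Trace:
  result=14
  result=14, z=24
  result=False, z=24

Final answer: False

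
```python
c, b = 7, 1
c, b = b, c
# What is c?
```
Trace:
  c=7, b=1
  c=1, b=7

Final answer: 1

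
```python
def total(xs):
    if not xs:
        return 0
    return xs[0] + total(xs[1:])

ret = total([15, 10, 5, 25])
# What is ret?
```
Call trace:
total(xs=[15, 10, 5, 25])
  total(xs=[10, 5, 25])
    total(xs=[5, 25])
      total(xs=[25])
        total(xs=[])
        -> return 0
      -> return 25
    -> return 30
  -> return 40
-> return 55

Final answer: 55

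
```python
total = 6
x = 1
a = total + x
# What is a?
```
Trace:
  total=6
  total=6, x=1
  total=6, x=1, a=7

Final answer: 7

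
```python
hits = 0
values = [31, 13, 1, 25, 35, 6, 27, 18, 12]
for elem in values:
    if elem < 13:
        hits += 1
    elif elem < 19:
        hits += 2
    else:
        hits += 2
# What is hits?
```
Trace:
  hits=0
  hits=2, elem=31
  hits=4, elem=13
  hits=5, elem=1
  hits=7, elem=25
  hits=9, elem=35
  hits=10, elem=6
  hits=12, elem=27
  hits=14, elem=18
  hits=15, elem=12

Final answer: 15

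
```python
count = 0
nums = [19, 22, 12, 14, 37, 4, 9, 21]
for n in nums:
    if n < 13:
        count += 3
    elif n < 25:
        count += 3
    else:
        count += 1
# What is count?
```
Trace:
  count=0
  count=3, n=19
  count=6, n=22
  count=9, n=12
  count=12, n=14
  count=13, n=37
  count=16, n=4
  count=19, n=9
  count=22, n=21

Final answer: 22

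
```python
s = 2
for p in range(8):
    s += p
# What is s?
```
Trace:
  s=2
  s=2, p=0
  s=3, p=1
  s=5, p=2
  s=8, p=3
  s=12, p=4
  s=17, p=5
  s=23, p=6
  s=30, p=7

Final answer: 30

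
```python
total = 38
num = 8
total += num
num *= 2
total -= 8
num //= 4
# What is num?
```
Trace:
  total=38
  total=38, num=8
  total=46, num=8
  total=46, num=16
  total=38, num=16
  total=38, num=4

Final answer: 4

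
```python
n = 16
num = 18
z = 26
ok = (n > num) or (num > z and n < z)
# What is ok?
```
Trace:
  n=16
  n=16, num=18
  n=16, num=18, z=26
  n=16, num=18, z=26, ok=False

Final answer: False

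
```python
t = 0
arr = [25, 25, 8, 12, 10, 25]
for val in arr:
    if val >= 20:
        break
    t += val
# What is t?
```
Trace:
  t=0
  t=0, val=25

Final answer: 0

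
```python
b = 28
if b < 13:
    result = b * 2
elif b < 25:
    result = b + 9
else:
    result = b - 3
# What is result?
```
Trace:
  b=28
  b=28, result=25

Final answer: 25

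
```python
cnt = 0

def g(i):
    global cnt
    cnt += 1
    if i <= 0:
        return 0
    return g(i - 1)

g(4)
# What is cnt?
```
Call trace:
g(i=4)
  g(i=3)
    g(i=2)
      g(i=1)
        g(i=0)
        -> return 0
      -> return 0
    -> return 0
  -> return 0
-> return 0

cnt is incremented once per call. g is entered once for each i = 4, 3, 2, 1, 0 (the i <= 0 call returns without recursing), i.e. 4 + 1 calls.
cnt = 5

Final answer: 5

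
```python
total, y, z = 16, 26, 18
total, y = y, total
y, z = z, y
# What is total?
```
Trace:
  total=16, y=26, z=18
  total=26, y=16, z=18
  total=26, y=18, z=16

Final answer: 26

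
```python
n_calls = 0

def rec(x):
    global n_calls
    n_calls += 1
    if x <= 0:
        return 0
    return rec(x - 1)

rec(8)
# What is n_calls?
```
Call trace:
rec(x=8)
  rec(x=7)
    rec(x=6)
      rec(x=5)
        rec(x=4)
          rec(x=3)
            rec(x=2)
              rec(x=1)
                rec(x=0)
                -> return 0
              -> return 0
            -> return 0
          -> return 0
        -> return 0
      -> return 0
    -> return 0
  -> return 0
-> return 0

n_calls is incremented once per call. rec is entered once for each x = 8, 7, 6, 5, 4, 3, 2, 1, 0 (the x <= 0 call returns without recursing), i.e. 8 + 1 calls.
n_calls = 9

Final answer: 9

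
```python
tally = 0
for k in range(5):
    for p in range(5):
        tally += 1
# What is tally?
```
Trace:
  tally=0
  tally=1, k=0, p=0
  tally=2, k=0, p=1
  tally=3, k=0, p=2
  tally=4, k=0, p=3
  tally=5, k=0, p=4
  tally=6, k=1, p=0
  tally=7, k=1, p=1
  tally=8, k=1, p=2
  tally=9, k=1, p=3
  tally=10, k=1, p=4
  tally=11, k=2, p=0
  tally=12, k=2, p=1
  tally=13, k=2, p=2
  tally=14, k=2, p=3
  tally=15, k=2, p=4
  tally=16, k=3, p=0
  tally=17, k=3, p=1
  tally=18, k=3, p=2
  tally=19, k=3, p=3
  tally=20, k=3, p=4
  tally=21, k=4, p=0
  tally=22, k=4, p=1
  tally=23, k=4, p=2
  tally=24, k=4, p=3
  tally=25, k=4, p=4

Final answer: 25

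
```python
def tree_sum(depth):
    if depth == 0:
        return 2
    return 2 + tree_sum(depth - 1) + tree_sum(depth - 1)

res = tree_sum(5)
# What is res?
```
Call trace (a repeated sub-call is expanded the first time; later identical calls just restate its return value):
tree_sum(depth=5)
  tree_sum(depth=4)
    tree_sum(depth=3)
      tree_sum(depth=2)
        tree_sum(depth=1)
          tree_sum(depth=0)
          -> return 2
          tree_sum(depth=0)
          -> return 2
        -> return 6
        tree_sum(depth=1) -> return 6  (same call as traced above)
      -> return 14
      tree_sum(depth=2) -> return 14  (same call as traced above)
    -> return 30
    tree_sum(depth=3) -> return 30  (same call as traced above)
  -> return 62
  tree_sum(depth=4) -> return 62  (same call as traced above)
-> return 126

Final answer: 126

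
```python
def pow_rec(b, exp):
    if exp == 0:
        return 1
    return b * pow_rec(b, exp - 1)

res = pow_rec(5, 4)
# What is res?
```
Call trace:
pow_rec(b=5, exp=4)
  pow_rec(b=5, exp=3)
    pow_rec(b=5, exp=2)
      pow_rec(b=5, exp=1)
        pow_rec(b=5, exp=0)
        -> return 1
      -> return 5
    -> return 25
  -> return 125
-> return 625

Final answer: 625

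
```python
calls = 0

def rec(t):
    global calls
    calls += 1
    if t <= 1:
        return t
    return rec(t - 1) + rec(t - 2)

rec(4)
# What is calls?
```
Call trace (a repeated sub-call is expanded the first time; later identical calls just restate its return value):
rec(t=4)
  rec(t=3)
    rec(t=2)
      rec(t=1)
      -> return 1
      rec(t=0)
      -> return 0
    -> return 1
    rec(t=1)
    -> return 1
  -> return 2
  rec(t=2) -> return 1  (same call as traced above)
-> return 3

calls is incremented once per call, so count the calls in each subtree. Let C(t) = number of calls made by rec(t).
C(0) = C(1) = 1 (base case, no recursion); C(t) = 1 + C(t - 1) + C(t - 2) otherwise.
C(2) = 1 + C(1) + C(0) = 1 + 1 + 1 = 3
C(3) = 1 + C(2) + C(1) = 1 + 3 + 1 = 5
C(4) = 1 + C(3) + C(2) = 1 + 5 + 3 = 9
calls = C(4) = 9

Final answer: 9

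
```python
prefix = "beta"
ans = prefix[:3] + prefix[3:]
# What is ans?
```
Trace:
  prefix='beta'
  prefix='beta', ans='beta'

Final answer: 'beta'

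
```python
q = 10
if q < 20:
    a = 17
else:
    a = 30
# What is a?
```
Trace:
  q=10
  q=10, a=17

Final answer: 17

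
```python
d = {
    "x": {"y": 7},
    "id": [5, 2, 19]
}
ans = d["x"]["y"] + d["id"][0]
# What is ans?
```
Trace:
  d={'x': {'y': 7}, 'id': [5, 2, 19]}
  d={'x': {'y': 7}, 'id': [5, 2, 19]}, ans=12

Final answer: 12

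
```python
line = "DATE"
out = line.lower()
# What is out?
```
Trace:
  line='DATE'
  line='DATE', out='date'

Final answer: 'date'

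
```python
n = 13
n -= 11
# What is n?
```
Trace:
  n=13
  n=2

Final answer: 2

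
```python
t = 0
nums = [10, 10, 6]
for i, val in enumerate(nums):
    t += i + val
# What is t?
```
Trace:
  t=0
  t=10, i=0, val=10
  t=21, i=1, val=10
  t=29, i=2, val=6

Final answer: 29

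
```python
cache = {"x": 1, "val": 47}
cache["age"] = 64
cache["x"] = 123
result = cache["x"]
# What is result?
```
Trace:
  cache={'x': 1, 'val': 47}
  cache={'x': 1, 'val': 47, 'age': 64}
  cache={'x': 123, 'val': 47, 'age': 64}
  cache={'x': 123, 'val': 47, 'age': 64}, result=123

Final answer: 123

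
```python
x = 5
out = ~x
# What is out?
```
Trace:
  x=5
  x=5, out=-6

Final answer: -6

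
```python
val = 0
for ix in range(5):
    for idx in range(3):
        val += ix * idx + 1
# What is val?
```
Trace:
  val=0
  val=1, ix=0, idx=0
  val=2, ix=0, idx=1
  val=3, ix=0, idx=2
  val=4, ix=1, idx=0
  val=6, ix=1, idx=1
  val=9, ix=1, idx=2
  val=10, ix=2, idx=0
  val=13, ix=2, idx=1
  val=18, ix=2, idx=2
  val=19, ix=3, idx=0
  val=23, ix=3, idx=1
  val=30, ix=3, idx=2
  val=31, ix=4, idx=0
  val=36, ix=4, idx=1
  val=45, ix=4, idx=2

Final answer: 45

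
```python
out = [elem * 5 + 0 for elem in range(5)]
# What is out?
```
Trace:
  elem=0
  elem=1
  elem=2
  elem=3
  elem=4
  out=[0, 5, 10, 15, 20]

Final answer: [0, 5, 10, 15, 20]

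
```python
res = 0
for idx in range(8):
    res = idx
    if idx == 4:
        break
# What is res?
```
Trace:
  res=0
  res=0, idx=0
  res=1, idx=1
  res=2, idx=2
  res=3, idx=3
  res=4, idx=4

Final answer: 4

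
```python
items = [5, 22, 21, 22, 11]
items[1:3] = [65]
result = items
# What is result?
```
Trace:
  items=[5, 22, 21, 22, 11]
  items=[5, 65, 22, 11]
  items=[5, 65, 22, 11], result=[5, 65, 22, 11]

Final answer: [5, 65, 22, 11]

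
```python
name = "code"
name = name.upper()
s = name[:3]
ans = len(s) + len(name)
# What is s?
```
Trace:
  name='code'
  name='CODE'
  name='CODE', s='COD'
  name='CODE', s='COD', ans=7

Final answer: 'COD'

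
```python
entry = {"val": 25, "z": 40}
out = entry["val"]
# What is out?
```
Trace:
  entry={'val': 25, 'z': 40}
  entry={'val': 25, 'z': 40}, out=25

Final answer: 25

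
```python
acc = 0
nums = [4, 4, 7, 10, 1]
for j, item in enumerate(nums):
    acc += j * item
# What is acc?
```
Trace:
  acc=0
  acc=0, j=0, item=4
  acc=4, j=1, item=4
  acc=18, j=2, item=7
  acc=48, j=3, item=10
  acc=52, j=4, item=1

Final answer: 52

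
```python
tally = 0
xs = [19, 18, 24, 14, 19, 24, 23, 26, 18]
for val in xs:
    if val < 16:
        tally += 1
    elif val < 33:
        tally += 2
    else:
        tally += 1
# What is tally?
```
Trace:
  tally=0
  tally=2, val=19
  tally=4, val=18
  tally=6, val=24
  tally=7, val=14
  tally=9, val=19
  tally=11, val=24
  tally=13, val=23
  tally=15, val=26
  tally=17, val=18

Final answer: 17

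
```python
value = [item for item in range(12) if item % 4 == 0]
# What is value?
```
Trace:
  item=0
  item=1
  item=2
  item=3
  item=4
  item=5
  item=6
  item=7
  item=8
  item=9
  item=10
  item=11
  value=[0, 4, 8]

Final answer: [0, 4, 8]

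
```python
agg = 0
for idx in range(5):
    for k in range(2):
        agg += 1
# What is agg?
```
Trace:
  agg=0
  agg=1, idx=0, k=0
  agg=2, idx=0, k=1
  agg=3, idx=1, k=0
  agg=4, idx=1, k=1
  agg=5, idx=2, k=0
  agg=6, idx=2, k=1
  agg=7, idx=3, k=0
  agg=8, idx=3, k=1
  agg=9, idx=4, k=0
  agg=10, idx=4, k=1

Final answer: 10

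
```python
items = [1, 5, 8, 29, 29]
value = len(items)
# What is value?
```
Trace:
  items=[1, 5, 8, 29, 29]
  items=[1, 5, 8, 29, 29], value=5

Final answer: 5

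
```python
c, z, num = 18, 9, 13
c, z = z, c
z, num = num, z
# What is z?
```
Trace:
  c=18, z=9, num=13
  c=9, z=18, num=13
  c=9, z=13, num=18

Final answer: 13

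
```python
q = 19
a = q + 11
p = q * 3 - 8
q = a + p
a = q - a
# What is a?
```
Trace:
  q=19
  q=19, a=30
  q=19, a=30, p=49
  q=79, a=30, p=49
  q=79, a=49, p=49

Final answer: 49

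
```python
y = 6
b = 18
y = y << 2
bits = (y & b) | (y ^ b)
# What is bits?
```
Trace:
  y=6
  y=6, b=18
  y=24, b=18
  y=24, b=18, bits=26

Final answer: 26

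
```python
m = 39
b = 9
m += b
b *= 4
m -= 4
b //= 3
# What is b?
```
Trace:
  m=39
  m=39, b=9
  m=48, b=9
  m=48, b=36
  m=44, b=36
  m=44, b=12

Final answer: 12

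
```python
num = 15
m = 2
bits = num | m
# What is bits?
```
Trace:
  num=15
  num=15, m=2
  num=15, m=2, bits=15

Final answer: 15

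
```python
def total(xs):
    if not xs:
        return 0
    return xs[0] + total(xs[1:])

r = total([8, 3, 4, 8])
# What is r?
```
Call trace:
total(xs=[8, 3, 4, 8])
  total(xs=[3, 4, 8])
    total(xs=[4, 8])
      total(xs=[8])
        total(xs=[])
        -> return 0
      -> return 8
    -> return 12
  -> return 15
-> return 23

Final answer: 23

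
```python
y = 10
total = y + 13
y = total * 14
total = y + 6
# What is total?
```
Trace:
  y=10
  y=10, total=23
  y=322, total=23
  y=322, total=328

Final answer: 328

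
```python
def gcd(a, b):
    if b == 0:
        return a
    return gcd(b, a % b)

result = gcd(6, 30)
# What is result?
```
Call trace:
gcd(a=6, b=30)
  gcd(a=30, b=6)
    gcd(a=6, b=0)
    -> return 6
  -> return 6
-> return 6

Final answer: 6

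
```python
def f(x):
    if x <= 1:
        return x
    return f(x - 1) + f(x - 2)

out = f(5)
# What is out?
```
Call trace (a repeated sub-call is expanded the first time; later identical calls just restate its return value):
f(x=5)
  f(x=4)
    f(x=3)
      f(x=2)
        f(x=1)
        -> return 1
        f(x=0)
        -> return 0
      -> return 1
      f(x=1)
      -> return 1
    -> return 2
    f(x=2) -> return 1  (same call as traced above)
  -> return 3
  f(x=3) -> return 2  (same call as traced above)
-> return 5

Final answer: 5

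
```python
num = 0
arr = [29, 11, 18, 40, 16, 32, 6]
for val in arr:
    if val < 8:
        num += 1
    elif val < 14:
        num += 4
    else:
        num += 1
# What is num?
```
Trace:
  num=0
  num=1, val=29
  num=5, val=11
  num=6, val=18
  num=7, val=40
  num=8, val=16
  num=9, val=32
  num=10, val=6

Final answer: 10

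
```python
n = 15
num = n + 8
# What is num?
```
Trace:
  n=15
  n=15, num=23

Final answer: 23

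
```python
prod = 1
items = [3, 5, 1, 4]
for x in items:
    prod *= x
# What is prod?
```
Trace:
  prod=1
  prod=3, x=3
  prod=15, x=5
  prod=15, x=1
  prod=60, x=4

Final answer: 60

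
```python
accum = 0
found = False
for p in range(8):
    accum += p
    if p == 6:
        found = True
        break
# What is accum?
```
Trace:
  accum=0
  accum=0, found=False
  accum=0, found=False, p=0
  accum=1, found=False, p=1
  accum=3, found=False, p=2
  accum=6, found=False, p=3
  accum=10, found=False, p=4
  accum=15, found=False, p=5
  accum=21, found=True, p=6

Final answer: 21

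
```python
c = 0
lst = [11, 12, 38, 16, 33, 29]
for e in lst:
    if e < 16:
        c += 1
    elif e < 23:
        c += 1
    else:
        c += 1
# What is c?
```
Trace:
  c=0
  c=1, e=11
  c=2, e=12
  c=3, e=38
  c=4, e=16
  c=5, e=33
  c=6, e=29

Final answer: 6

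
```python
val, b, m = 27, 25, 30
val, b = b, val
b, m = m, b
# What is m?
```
Trace:
  val=27, b=25, m=30
  val=25, b=27, m=30
  val=25, b=30, m=27

Final answer: 27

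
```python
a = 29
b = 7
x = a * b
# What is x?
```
Trace:
  a=29
  a=29, b=7
  a=29, b=7, x=203

Final answer: 203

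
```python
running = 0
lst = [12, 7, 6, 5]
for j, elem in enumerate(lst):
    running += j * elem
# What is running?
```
Trace:
  running=0
  running=0, j=0, elem=12
  running=7, j=1, elem=7
  running=19, j=2, elem=6
  running=34, j=3, elem=5

Final answer: 34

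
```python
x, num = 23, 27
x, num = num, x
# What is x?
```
Trace:
  x=23, num=27
  x=27, num=23

Final answer: 27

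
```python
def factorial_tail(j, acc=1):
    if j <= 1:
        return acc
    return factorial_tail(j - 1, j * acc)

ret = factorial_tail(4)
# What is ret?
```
Call trace:
factorial_tail(j=4, acc=1)
  factorial_tail(j=3, acc=4)
    factorial_tail(j=2, acc=12)
      factorial_tail(j=1, acc=24)
      -> return 24
    -> return 24
  -> return 24
-> return 24

Final answer: 24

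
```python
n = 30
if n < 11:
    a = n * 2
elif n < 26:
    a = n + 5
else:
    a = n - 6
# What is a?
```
Trace:
  n=30
  n=30, a=24

Final answer: 24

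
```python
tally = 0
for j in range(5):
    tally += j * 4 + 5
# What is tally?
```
Trace:
  tally=0
  tally=5, j=0
  tally=14, j=1
  tally=27, j=2
  tally=44, j=3
  tally=65, j=4

Final answer: 65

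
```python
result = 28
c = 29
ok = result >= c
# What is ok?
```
Trace:
  result=28
  result=28, c=29
  result=28, c=29, ok=False

Final answer: False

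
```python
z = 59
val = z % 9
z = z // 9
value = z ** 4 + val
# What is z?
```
Trace:
  z=59
  z=59, val=5
  z=6, val=5
  z=6, val=5, value=1301

Final answer: 6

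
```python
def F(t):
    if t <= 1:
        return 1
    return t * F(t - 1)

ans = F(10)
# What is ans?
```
Call trace:
F(t=10)
  F(t=9)
    F(t=8)
      F(t=7)
        F(t=6)
          F(t=5)
            F(t=4)
              F(t=3)
                F(t=2)
                  F(t=1)
                  -> return 1
                -> return 2
              -> return 6
            -> return 24
          -> return 120
        -> return 720
      -> return 5040
    -> return 40320
  -> return 362880
-> return 3628800

Final answer: 3628800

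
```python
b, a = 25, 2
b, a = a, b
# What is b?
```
Trace:
  b=25, a=2
  b=2, a=25

Final answer: 2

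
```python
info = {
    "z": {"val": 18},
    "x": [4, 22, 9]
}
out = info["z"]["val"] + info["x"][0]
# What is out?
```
Trace:
  info={'z': {'val': 18}, 'x': [4, 22, 9]}
  info={'z': {'val': 18}, 'x': [4, 22, 9]}, out=22

Final answer: 22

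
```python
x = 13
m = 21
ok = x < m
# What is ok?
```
Trace:
  x=13
  x=13, m=21
  x=13, m=21, ok=True

Final answer: True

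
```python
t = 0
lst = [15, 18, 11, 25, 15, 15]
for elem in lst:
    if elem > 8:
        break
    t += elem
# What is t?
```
Trace:
  t=0
  t=0, elem=15

Final answer: 0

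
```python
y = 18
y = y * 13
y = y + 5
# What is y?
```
Trace:
  y=18
  y=234
  y=239

Final answer: 239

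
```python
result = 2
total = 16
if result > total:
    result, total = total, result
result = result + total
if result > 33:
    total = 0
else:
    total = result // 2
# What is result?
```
Trace:
  result=2
  result=2, total=16
  result=2, total=16
  result=18, total=16
  result=18, total=9

Final answer: 18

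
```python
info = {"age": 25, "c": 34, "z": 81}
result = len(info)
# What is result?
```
Trace:
  info={'age': 25, 'c': 34, 'z': 81}
  info={'age': 25, 'c': 34, 'z': 81}, result=3

Final answer: 3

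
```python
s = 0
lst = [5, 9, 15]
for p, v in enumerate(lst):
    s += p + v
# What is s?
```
Trace:
  s=0
  s=5, p=0, v=5
  s=15, p=1, v=9
  s=32, p=2, v=15

Final answer: 32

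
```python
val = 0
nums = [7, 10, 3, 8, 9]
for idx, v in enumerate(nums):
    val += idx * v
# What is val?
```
Trace:
  val=0
  val=0, idx=0, v=7
  val=10, idx=1, v=10
  val=16, idx=2, v=3
  val=40, idx=3, v=8
  val=76, idx=4, v=9

Final answer: 76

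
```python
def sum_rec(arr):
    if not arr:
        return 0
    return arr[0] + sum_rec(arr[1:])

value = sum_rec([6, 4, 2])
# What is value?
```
Call trace:
sum_rec(arr=[6, 4, 2])
  sum_rec(arr=[4, 2])
    sum_rec(arr=[2])
      sum_rec(arr=[])
      -> return 0
    -> return 2
  -> return 6
-> return 12

Final answer: 12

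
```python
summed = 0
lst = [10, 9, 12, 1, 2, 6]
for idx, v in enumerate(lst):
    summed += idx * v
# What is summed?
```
Trace:
  summed=0
  summed=0, idx=0, v=10
  summed=9, idx=1, v=9
  summed=33, idx=2, v=12
  summed=36, idx=3, v=1
  summed=44, idx=4, v=2
  summed=74, idx=5, v=6

Final answer: 74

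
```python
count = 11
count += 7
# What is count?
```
Trace:
  count=11
  count=18

Final answer: 18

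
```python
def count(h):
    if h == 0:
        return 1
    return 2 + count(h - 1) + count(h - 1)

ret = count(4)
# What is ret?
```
Call trace (a repeated sub-call is expanded the first time; later identical calls just restate its return value):
count(h=4)
  count(h=3)
    count(h=2)
      count(h=1)
        count(h=0)
        -> return 1
        count(h=0)
        -> return 1
      -> return 4
      count(h=1) -> return 4  (same call as traced above)
    -> return 10
    count(h=2) -> return 10  (same call as traced above)
  -> return 22
  count(h=3) -> return 22  (same call as traced above)
-> return 46

Final answer: 46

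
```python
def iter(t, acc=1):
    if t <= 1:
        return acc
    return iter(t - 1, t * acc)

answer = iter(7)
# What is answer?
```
Call trace:
iter(t=7, acc=1)
  iter(t=6, acc=7)
    iter(t=5, acc=42)
      iter(t=4, acc=210)
        iter(t=3, acc=840)
          iter(t=2, acc=2520)
            iter(t=1, acc=5040)
            -> return 5040
          -> return 5040
        -> return 5040
      -> return 5040
    -> return 5040
  -> return 5040
-> return 5040

Final answer: 5040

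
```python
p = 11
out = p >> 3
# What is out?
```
Trace:
  p=11
  p=11, out=1

Final answer: 1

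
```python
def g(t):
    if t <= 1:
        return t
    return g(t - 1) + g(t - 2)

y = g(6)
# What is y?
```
Call trace (a repeated sub-call is expanded the first time; later identical calls just restate its return value):
g(t=6)
  g(t=5)
    g(t=4)
      g(t=3)
        g(t=2)
          g(t=1)
          -> return 1
          g(t=0)
          -> return 0
        -> return 1
        g(t=1)
        -> return 1
      -> return 2
      g(t=2) -> return 1  (same call as traced above)
    -> return 3
    g(t=3) -> return 2  (same call as traced above)
  -> return 5
  g(t=4) -> return 3  (same call as traced above)
-> return 8

Final answer: 8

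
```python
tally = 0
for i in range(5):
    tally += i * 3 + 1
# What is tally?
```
Trace:
  tally=0
  tally=1, i=0
  tally=5, i=1
  tally=12, i=2
  tally=22, i=3
  tally=35, i=4

Final answer: 35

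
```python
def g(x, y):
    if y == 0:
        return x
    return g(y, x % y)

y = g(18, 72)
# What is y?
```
Call trace:
g(x=18, y=72)
  g(x=72, y=18)
    g(x=18, y=0)
    -> return 18
  -> return 18
-> return 18

Final answer: 18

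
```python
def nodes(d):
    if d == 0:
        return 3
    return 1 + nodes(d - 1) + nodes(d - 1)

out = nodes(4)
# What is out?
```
Call trace (a repeated sub-call is expanded the first time; later identical calls just restate its return value):
nodes(d=4)
  nodes(d=3)
    nodes(d=2)
      nodes(d=1)
        nodes(d=0)
        -> return 3
        nodes(d=0)
        -> return 3
      -> return 7
      nodes(d=1) -> return 7  (same call as traced above)
    -> return 15
    nodes(d=2) -> return 15  (same call as traced above)
  -> return 31
  nodes(d=3) -> return 31  (same call as traced above)
-> return 63

Final answer: 63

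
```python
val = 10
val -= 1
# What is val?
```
Trace:
  val=10
  val=9

Final answer: 9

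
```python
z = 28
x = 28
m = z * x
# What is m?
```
Trace:
  z=28
  z=28, x=28
  z=28, x=28, m=784

Final answer: 784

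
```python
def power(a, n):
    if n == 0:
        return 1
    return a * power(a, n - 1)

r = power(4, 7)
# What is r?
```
Call trace:
power(a=4, n=7)
  power(a=4, n=6)
    power(a=4, n=5)
      power(a=4, n=4)
        power(a=4, n=3)
          power(a=4, n=2)
            power(a=4, n=1)
              power(a=4, n=0)
              -> return 1
            -> return 4
          -> return 16
        -> return 64
      -> return 256
    -> return 1024
  -> return 4096
-> return 16384

Final answer: 16384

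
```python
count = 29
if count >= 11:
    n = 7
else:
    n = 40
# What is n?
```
Trace:
  count=29
  count=29, n=7

Final answer: 7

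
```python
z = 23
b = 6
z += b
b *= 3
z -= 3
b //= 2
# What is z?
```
Trace:
  z=23
  z=23, b=6
  z=29, b=6
  z=29, b=18
  z=26, b=18
  z=26, b=9

Final answer: 26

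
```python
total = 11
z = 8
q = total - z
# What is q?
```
Trace:
  total=11
  total=11, z=8
  total=11, z=8, q=3

Final answer: 3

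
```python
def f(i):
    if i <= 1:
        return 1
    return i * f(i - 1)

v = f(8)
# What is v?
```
Call trace:
f(i=8)
  f(i=7)
    f(i=6)
      f(i=5)
        f(i=4)
          f(i=3)
            f(i=2)
              f(i=1)
              -> return 1
            -> return 2
          -> return 6
        -> return 24
      -> return 120
    -> return 720
  -> return 5040
-> return 40320

Final answer: 40320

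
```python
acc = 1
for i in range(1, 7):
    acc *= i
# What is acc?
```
Trace:
  acc=1
  acc=1, i=1
  acc=2, i=2
  acc=6, i=3
  acc=24, i=4
  acc=120, i=5
  acc=720, i=6

Final answer: 720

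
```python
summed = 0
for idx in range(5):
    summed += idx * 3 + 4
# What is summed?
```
Trace:
  summed=0
  summed=4, idx=0
  summed=11, idx=1
  summed=21, idx=2
  summed=34, idx=3
  summed=50, idx=4

Final answer: 50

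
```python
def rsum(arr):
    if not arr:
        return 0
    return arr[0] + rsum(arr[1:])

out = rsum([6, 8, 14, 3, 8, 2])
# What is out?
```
Call trace:
rsum(arr=[6, 8, 14, 3, 8, 2])
  rsum(arr=[8, 14, 3, 8, 2])
    rsum(arr=[14, 3, 8, 2])
      rsum(arr=[3, 8, 2])
        rsum(arr=[8, 2])
          rsum(arr=[2])
            rsum(arr=[])
            -> return 0
          -> return 2
        -> return 10
      -> return 13
    -> return 27
  -> return 35
-> return 41

Final answer: 41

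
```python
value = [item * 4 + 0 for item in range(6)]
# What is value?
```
Trace:
  item=0
  item=1
  item=2
  item=3
  item=4
  item=5
  value=[0, 4, 8, 12, 16, 20]

Final answer: [0, 4, 8, 12, 16, 20]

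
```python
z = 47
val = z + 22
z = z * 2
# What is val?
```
Trace:
  z=47
  z=47, val=69
  z=94, val=69

Final answer: 69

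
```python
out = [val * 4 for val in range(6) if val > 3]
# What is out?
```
Trace:
  val=0
  val=1
  val=2
  val=3
  val=4
  val=5
  out=[16, 20]

Final answer: [16, 20]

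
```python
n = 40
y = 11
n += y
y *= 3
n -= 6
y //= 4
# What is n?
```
Trace:
  n=40
  n=40, y=11
  n=51, y=11
  n=51, y=33
  n=45, y=33
  n=45, y=8

Final answer: 45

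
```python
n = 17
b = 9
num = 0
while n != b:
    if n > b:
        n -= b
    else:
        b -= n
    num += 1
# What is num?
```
Trace:
  n=17
  n=17, b=9
  n=17, b=9, num=0
  n=8, b=9, num=1
  n=8, b=1, num=2
  n=7, b=1, num=3
  n=6, b=1, num=4
  n=5, b=1, num=5
  n=4, b=1, num=6
  n=3, b=1, num=7
  n=2, b=1, num=8
  n=1, b=1, num=9

Final answer: 9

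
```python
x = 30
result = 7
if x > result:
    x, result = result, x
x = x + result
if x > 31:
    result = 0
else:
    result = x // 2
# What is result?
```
Trace:
  x=30
  x=30, result=7
  x=7, result=30
  x=37, result=30
  x=37, result=0

Final answer: 0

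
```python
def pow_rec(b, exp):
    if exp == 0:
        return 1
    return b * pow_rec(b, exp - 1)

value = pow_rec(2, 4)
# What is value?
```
Call trace:
pow_rec(b=2, exp=4)
  pow_rec(b=2, exp=3)
    pow_rec(b=2, exp=2)
      pow_rec(b=2, exp=1)
        pow_rec(b=2, exp=0)
        -> return 1
      -> return 2
    -> return 4
  -> return 8
-> return 16

Final answer: 16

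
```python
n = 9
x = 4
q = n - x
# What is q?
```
Trace:
  n=9
  n=9, x=4
  n=9, x=4, q=5

Final answer: 5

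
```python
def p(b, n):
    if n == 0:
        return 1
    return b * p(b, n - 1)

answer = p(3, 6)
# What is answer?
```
Call trace:
p(b=3, n=6)
  p(b=3, n=5)
    p(b=3, n=4)
      p(b=3, n=3)
        p(b=3, n=2)
          p(b=3, n=1)
            p(b=3, n=0)
            -> return 1
          -> return 3
        -> return 9
      -> return 27
    -> return 81
  -> return 243
-> return 729

Final answer: 729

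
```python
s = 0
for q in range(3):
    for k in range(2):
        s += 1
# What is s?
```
Trace:
  s=0
  s=1, q=0, k=0
  s=2, q=0, k=1
  s=3, q=1, k=0
  s=4, q=1, k=1
  s=5, q=2, k=0
  s=6, q=2, k=1

Final answer: 6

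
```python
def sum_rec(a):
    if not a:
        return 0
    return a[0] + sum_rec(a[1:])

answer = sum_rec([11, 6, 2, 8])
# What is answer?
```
Call trace:
sum_rec(a=[11, 6, 2, 8])
  sum_rec(a=[6, 2, 8])
    sum_rec(a=[2, 8])
      sum_rec(a=[8])
        sum_rec(a=[])
        -> return 0
      -> return 8
    -> return 10
  -> return 16
-> return 27

Final answer: 27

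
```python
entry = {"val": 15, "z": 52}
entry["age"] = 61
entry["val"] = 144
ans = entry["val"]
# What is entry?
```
Trace:
  entry={'val': 15, 'z': 52}
  entry={'val': 15, 'z': 52, 'age': 61}
  entry={'val': 144, 'z': 52, 'age': 61}
  entry={'val': 144, 'z': 52, 'age': 61}, ans=144

Final answer: {'val': 144, 'z': 52, 'age': 61}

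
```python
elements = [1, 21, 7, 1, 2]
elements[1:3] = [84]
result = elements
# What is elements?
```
Trace:
  elements=[1, 21, 7, 1, 2]
  elements=[1, 84, 1, 2]
  elements=[1, 84, 1, 2], result=[1, 84, 1, 2]

Final answer: [1, 84, 1, 2]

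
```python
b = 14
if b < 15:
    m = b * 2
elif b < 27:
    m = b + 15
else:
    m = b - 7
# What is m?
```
Trace:
  b=14
  b=14, m=28

Final answer: 28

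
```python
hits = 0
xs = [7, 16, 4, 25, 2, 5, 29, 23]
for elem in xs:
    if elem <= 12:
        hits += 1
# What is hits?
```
Trace:
  hits=0
  hits=1, elem=7
  hits=1, elem=16
  hits=2, elem=4
  hits=2, elem=25
  hits=3, elem=2
  hits=4, elem=5
  hits=4, elem=29
  hits=4, elem=23

Final answer: 4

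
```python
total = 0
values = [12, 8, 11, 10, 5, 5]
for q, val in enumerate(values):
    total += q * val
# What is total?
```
Trace:
  total=0
  total=0, q=0, val=12
  total=8, q=1, val=8
  total=30, q=2, val=11
  total=60, q=3, val=10
  total=80, q=4, val=5
  total=105, q=5, val=5

Final answer: 105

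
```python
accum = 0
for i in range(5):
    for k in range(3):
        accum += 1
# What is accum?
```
Trace:
  accum=0
  accum=1, i=0, k=0
  accum=2, i=0, k=1
  accum=3, i=0, k=2
  accum=4, i=1, k=0
  accum=5, i=1, k=1
  accum=6, i=1, k=2
  accum=7, i=2, k=0
  accum=8, i=2, k=1
  accum=9, i=2, k=2
  accum=10, i=3, k=0
  accum=11, i=3, k=1
  accum=12, i=3, k=2
  accum=13, i=4, k=0
  accum=14, i=4, k=1
  accum=15, i=4, k=2

Final answer: 15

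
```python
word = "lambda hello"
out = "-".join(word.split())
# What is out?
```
Trace:
  word='lambda hello'
  word='lambda hello', out='lambda-hello'

Final answer: 'lambda-hello'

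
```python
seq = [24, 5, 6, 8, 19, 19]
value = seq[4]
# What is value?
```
Trace:
  seq=[24, 5, 6, 8, 19, 19]
  seq=[24, 5, 6, 8, 19, 19], value=19

Final answer: 19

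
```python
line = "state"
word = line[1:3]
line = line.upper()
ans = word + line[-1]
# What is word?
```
Trace:
  line='state'
  line='state', word='ta'
  line='STATE', word='ta'
  line='STATE', word='ta', ans='taE'

Final answer: 'ta'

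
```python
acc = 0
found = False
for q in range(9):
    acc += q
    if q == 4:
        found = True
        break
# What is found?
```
Trace:
  acc=0
  acc=0, found=False
  acc=0, found=False, q=0
  acc=1, found=False, q=1
  acc=3, found=False, q=2
  acc=6, found=False, q=3
  acc=10, found=True, q=4

Final answer: True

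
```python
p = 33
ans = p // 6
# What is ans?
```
Trace:
  p=33
  p=33, ans=5

Final answer: 5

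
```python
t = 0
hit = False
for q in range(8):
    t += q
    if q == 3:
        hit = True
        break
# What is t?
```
Trace:
  t=0
  t=0, hit=False
  t=0, hit=False, q=0
  t=1, hit=False, q=1
  t=3, hit=False, q=2
  t=6, hit=True, q=3

Final answer: 6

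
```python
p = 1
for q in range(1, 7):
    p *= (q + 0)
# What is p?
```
Trace:
  p=1
  p=1, q=1
  p=2, q=2
  p=6, q=3
  p=24, q=4
  p=120, q=5
  p=720, q=6

Final answer: 720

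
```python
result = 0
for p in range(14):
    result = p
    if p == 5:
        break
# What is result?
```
Trace:
  result=0
  result=0, p=0
  result=1, p=1
  result=2, p=2
  result=3, p=3
  result=4, p=4
  result=5, p=5

Final answer: 5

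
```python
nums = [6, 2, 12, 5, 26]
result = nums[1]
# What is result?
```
Trace:
  nums=[6, 2, 12, 5, 26]
  nums=[6, 2, 12, 5, 26], result=2

Final answer: 2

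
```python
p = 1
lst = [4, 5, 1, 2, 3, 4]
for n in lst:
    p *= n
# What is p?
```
Trace:
  p=1
  p=4, n=4
  p=20, n=5
  p=20, n=1
  p=40, n=2
  p=120, n=3
  p=480, n=4

Final answer: 480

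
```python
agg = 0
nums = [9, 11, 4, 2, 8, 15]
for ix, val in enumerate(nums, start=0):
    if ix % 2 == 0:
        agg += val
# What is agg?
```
Trace:
  agg=0
  agg=9, ix=0, val=9
  agg=9, ix=1, val=11
  agg=13, ix=2, val=4
  agg=13, ix=3, val=2
  agg=21, ix=4, val=8
  agg=21, ix=5, val=15

Final answer: 21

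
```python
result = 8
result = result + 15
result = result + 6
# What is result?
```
Trace:
  result=8
  result=23
  result=29

Final answer: 29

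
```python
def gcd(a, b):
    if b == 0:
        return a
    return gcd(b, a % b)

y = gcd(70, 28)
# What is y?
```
Call trace:
gcd(a=70, b=28)
  gcd(a=28, b=14)
    gcd(a=14, b=0)
    -> return 14
  -> return 14
-> return 14

Final answer: 14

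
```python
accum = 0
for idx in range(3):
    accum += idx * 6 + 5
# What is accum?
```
Trace:
  accum=0
  accum=5, idx=0
  accum=16, idx=1
  accum=33, idx=2

Final answer: 33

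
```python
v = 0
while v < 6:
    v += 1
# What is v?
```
Trace:
  v=0
  v=1
  v=2
  v=3
  v=4
  v=5
  v=6

Final answer: 6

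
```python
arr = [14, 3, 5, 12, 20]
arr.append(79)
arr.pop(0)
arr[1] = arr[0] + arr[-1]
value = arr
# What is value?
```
Trace:
  arr=[14, 3, 5, 12, 20]
  arr=[14, 3, 5, 12, 20, 79]
  arr=[3, 5, 12, 20, 79]
  arr=[3, 82, 12, 20, 79]
  arr=[3, 82, 12, 20, 79], value=[3, 82, 12, 20, 79]

Final answer: [3, 82, 12, 20, 79]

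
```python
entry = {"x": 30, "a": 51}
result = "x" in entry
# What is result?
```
Trace:
  entry={'x': 30, 'a': 51}
  entry={'x': 30, 'a': 51}, result=True

Final answer: True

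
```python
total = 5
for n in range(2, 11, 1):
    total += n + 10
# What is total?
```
Trace:
  total=5
  total=17, n=2
  total=30, n=3
  total=44, n=4
  total=59, n=5
  total=75, n=6
  total=92, n=7
  total=110, n=8
  total=129, n=9
  total=149, n=10

Final answer: 149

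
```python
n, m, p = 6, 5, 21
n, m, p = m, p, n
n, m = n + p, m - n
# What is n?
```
Trace:
  n=6, m=5, p=21
  n=5, m=21, p=6
  n=11, m=16, p=6

Final answer: 11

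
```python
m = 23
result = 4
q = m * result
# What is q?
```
Trace:
  m=23
  m=23, result=4
  m=23, result=4, q=92

Final answer: 92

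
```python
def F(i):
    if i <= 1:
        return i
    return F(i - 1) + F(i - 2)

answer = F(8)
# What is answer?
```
Call trace (a repeated sub-call is expanded the first time; later identical calls just restate its return value):
F(i=8)
  F(i=7)
    F(i=6)
      F(i=5)
        F(i=4)
          F(i=3)
            F(i=2)
              F(i=1)
              -> return 1
              F(i=0)
              -> return 0
            -> return 1
            F(i=1)
            -> return 1
          -> return 2
          F(i=2) -> return 1  (same call as traced above)
        -> return 3
        F(i=3) -> return 2  (same call as traced above)
      -> return 5
      F(i=4) -> return 3  (same call as traced above)
    -> return 8
    F(i=5) -> return 5  (same call as traced above)
  -> return 13
  F(i=6) -> return 8  (same call as traced above)
-> return 21

Final answer: 21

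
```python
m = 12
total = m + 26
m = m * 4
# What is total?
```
Trace:
  m=12
  m=12, total=38
  m=48, total=38

Final answer: 38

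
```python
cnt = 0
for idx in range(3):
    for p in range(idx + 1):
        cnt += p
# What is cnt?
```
Trace:
  cnt=0
  cnt=0, idx=0, p=0
  cnt=0, idx=1, p=0
  cnt=1, idx=1, p=1
  cnt=1, idx=2, p=0
  cnt=2, idx=2, p=1
  cnt=4, idx=2, p=2

Final answer: 4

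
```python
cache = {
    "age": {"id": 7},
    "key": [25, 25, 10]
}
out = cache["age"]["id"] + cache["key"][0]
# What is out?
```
Trace:
  cache={'age': {'id': 7}, 'key': [25, 25, 10]}
  cache={'age': {'id': 7}, 'key': [25, 25, 10]}, out=32

Final answer: 32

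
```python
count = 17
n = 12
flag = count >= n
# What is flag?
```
Trace:
  count=17
  count=17, n=12
  count=17, n=12, flag=True

Final answer: True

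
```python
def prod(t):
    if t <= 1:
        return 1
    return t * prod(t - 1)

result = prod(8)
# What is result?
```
Call trace:
prod(t=8)
  prod(t=7)
    prod(t=6)
      prod(t=5)
        prod(t=4)
          prod(t=3)
            prod(t=2)
              prod(t=1)
              -> return 1
            -> return 2
          -> return 6
        -> return 24
      -> return 120
    -> return 720
  -> return 5040
-> return 40320

Final answer: 40320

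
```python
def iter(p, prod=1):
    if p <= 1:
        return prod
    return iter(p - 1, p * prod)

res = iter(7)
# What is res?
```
Call trace:
iter(p=7, prod=1)
  iter(p=6, prod=7)
    iter(p=5, prod=42)
      iter(p=4, prod=210)
        iter(p=3, prod=840)
          iter(p=2, prod=2520)
            iter(p=1, prod=5040)
            -> return 5040
          -> return 5040
        -> return 5040
      -> return 5040
    -> return 5040
  -> return 5040
-> return 5040

Final answer: 5040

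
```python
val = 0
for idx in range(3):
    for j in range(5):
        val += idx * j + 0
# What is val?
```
Trace:
  val=0
  val=0, idx=0, j=0
  val=0, idx=0, j=1
  val=0, idx=0, j=2
  val=0, idx=0, j=3
  val=0, idx=0, j=4
  val=0, idx=1, j=0
  val=1, idx=1, j=1
  val=3, idx=1, j=2
  val=6, idx=1, j=3
  val=10, idx=1, j=4
  val=10, idx=2, j=0
  val=12, idx=2, j=1
  val=16, idx=2, j=2
  val=22, idx=2, j=3
  val=30, idx=2, j=4

Final answer: 30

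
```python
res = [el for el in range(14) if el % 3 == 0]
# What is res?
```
Trace:
  el=0
  el=1
  el=2
  el=3
  el=4
  el=5
  el=6
  el=7
  el=8
  el=9
  el=10
  el=11
  el=12
  el=13
  res=[0, 3, 6, 9, 12]

Final answer: [0, 3, 6, 9, 12]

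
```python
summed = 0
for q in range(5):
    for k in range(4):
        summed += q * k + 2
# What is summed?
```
Trace:
  summed=0
  summed=2, q=0, k=0
  summed=4, q=0, k=1
  summed=6, q=0, k=2
  summed=8, q=0, k=3
  summed=10, q=1, k=0
  summed=13, q=1, k=1
  summed=17, q=1, k=2
  summed=22, q=1, k=3
  summed=24, q=2, k=0
  summed=28, q=2, k=1
  summed=34, q=2, k=2
  summed=42, q=2, k=3
  summed=44, q=3, k=0
  summed=49, q=3, k=1
  summed=57, q=3, k=2
  summed=68, q=3, k=3
  summed=70, q=4, k=0
  summed=76, q=4, k=1
  summed=86, q=4, k=2
  summed=100, q=4, k=3

Final answer: 100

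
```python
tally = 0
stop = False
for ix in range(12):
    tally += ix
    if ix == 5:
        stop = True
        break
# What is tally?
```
Trace:
  tally=0
  tally=0, stop=False
  tally=0, stop=False, ix=0
  tally=1, stop=False, ix=1
  tally=3, stop=False, ix=2
  tally=6, stop=False, ix=3
  tally=10, stop=False, ix=4
  tally=15, stop=True, ix=5

Final answer: 15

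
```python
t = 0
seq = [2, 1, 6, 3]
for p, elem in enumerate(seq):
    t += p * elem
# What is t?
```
Trace:
  t=0
  t=0, p=0, elem=2
  t=1, p=1, elem=1
  t=13, p=2, elem=6
  t=22, p=3, elem=3

Final answer: 22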